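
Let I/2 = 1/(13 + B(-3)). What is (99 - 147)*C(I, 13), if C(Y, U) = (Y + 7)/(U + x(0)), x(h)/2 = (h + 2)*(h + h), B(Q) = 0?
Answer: -4464/169 ≈ -26.414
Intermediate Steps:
I = 2/13 (I = 2/(13 + 0) = 2/13 ≈ 0.15385)
x(h) = 4*h*(2 + h) (x(h) = 2*((h + 2)*(h + h)) = 2*((2 + h)*(2*h)) = 2*(2*h*(2 + h)) = 4*h*(2 + h))
C(Y, U) = (7 + Y)/U (C(Y, U) = (Y + 7)/(U + 4*0*(2 + 0)) = (7 + Y)/(U + 4*0*2) = (7 + Y)/(U + 0) = (7 + Y)/U)
(99 - 147)*C(I, 13) = (99 - 147)*((7 + 2/13)/13) = -48*93/(13*13) = -48*93/169 = -4464/169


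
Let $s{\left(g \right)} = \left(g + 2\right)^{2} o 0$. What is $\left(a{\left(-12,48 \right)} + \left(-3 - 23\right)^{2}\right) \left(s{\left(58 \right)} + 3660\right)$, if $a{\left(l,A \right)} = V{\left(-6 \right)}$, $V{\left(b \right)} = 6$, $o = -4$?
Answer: $2496120$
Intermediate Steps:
$a{\left(l,A \right)} = 6$
$s{\left(g \right)} = 0$ ($s{\left(g \right)} = \left(g + 2\right)^{2} \left(-4\right) 0 = \left(2 + g\right)^{2} \left(-4\right) 0 = - 4 \left(2 + g\right)^{2} \cdot 0 = 0$)
$\left(a{\left(-12,48 \right)} + \left(-3 - 23\right)^{2}\right) \left(s{\left(58 \right)} + 3660\right) = \left(6 + \left(-3 - 23\right)^{2}\right) \left(0 + 3660\right) = \left(6 + \left(-26\right)^{2}\right) 3660 = \left(6 + 676\right) 3660 = 682 \cdot 3660 = 2496120$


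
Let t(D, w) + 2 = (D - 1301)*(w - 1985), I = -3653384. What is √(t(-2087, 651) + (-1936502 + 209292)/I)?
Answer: √3770246511045962605/913346 ≈ 2125.9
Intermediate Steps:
t(D, w) = -2 + (-1985 + w)*(-1301 + D) (t(D, w) = -2 + (D - 1301)*(w - 1985) = -2 + (-1301 + D)*(-1985 + w) = -2 + (-1985 + w)*(-1301 + D))
√(t(-2087, 651) + (-1936502 + 209292)/I) = √((2582483 - 1985*(-2087) - 1301*651 - 2087*651) + (-1936502 + 209292)/(-3653384)) = √((2582483 + 4142695 - 846951 - 1358637) - 1727210*(-1/3653384)) = √(4519590 + 863605/1826692) = √(8255899759885/1826692) = √3770246511045962605/913346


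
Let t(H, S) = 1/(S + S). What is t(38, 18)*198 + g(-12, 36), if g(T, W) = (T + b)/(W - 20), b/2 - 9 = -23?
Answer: 3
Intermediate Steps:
b = -28 (b = 18 + 2*(-23) = 18 - 46 = -28)
t(H, S) = 1/(2*S)
g(T, W) = (-28 + T)/(-20 + W) (g(T, W) = (T - 28)/(W - 20) = (-28 + T)/(-20 + W))
t(38, 18)*198 + g(-12, 36) = ((½)/18)*198 + (-28 - 12)/(-20 + 36) = ((½)*(1/18))*198 - 40/16 = (1/36)*198 + (1/16)*(-40) = 11/2 - 5/2 = 3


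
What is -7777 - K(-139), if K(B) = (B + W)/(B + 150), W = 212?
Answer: -85620/11 ≈ -7783.6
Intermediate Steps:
K(B) = (212 + B)/(150 + B) (K(B) = (B + 212)/(B + 150) = (212 + B)/(150 + B))
-7777 - K(-139) = -7777 - (212 - 139)/(150 - 139) = -7777 - 73/11 = -85620/11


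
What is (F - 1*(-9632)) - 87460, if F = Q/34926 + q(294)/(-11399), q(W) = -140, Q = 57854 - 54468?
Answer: -15492477295909/199060737 ≈ -77828.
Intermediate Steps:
Q = 3386
F = 21743327/199060737 (F = 3386/34926 - 140/(-11399) = 3386*(1/34926) - 140*(-1/11399) = 1693/17463 + 140/11399 = 21743327/199060737 ≈ 0.10923)
(F - 1*(-9632)) - 87460 = (21743327/199060737 - 1*(-9632)) - 87460 = (21743327/199060737 + 9632) - 87460 = 1917374762111/199060737 - 87460 = -15492477295909/199060737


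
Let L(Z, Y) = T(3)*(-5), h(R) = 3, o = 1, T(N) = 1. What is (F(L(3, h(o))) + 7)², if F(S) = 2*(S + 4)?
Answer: 25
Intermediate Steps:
L(Z, Y) = -5 (L(Z, Y) = 1*(-5) = -5)
F(S) = 8 + 2*S (F(S) = 2*(4 + S) = 8 + 2*S)
(F(L(3, h(o))) + 7)² = ((8 + 2*(-5)) + 7)² = ((8 - 10) + 7)² = (-2 + 7)² = 5² = 25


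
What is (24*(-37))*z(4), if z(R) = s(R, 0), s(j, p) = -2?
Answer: 1776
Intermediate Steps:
z(R) = -2
(24*(-37))*z(4) = (24*(-37))*(-2) = -888*(-2) = 1776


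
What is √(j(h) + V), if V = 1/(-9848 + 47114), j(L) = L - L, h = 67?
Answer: √37266/37266 ≈ 0.0051802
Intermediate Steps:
j(L) = 0
V = 1/37266 ≈ 2.6834e-5
√(j(h) + V) = √(0 + 1/37266) = √(1/37266) = √37266/37266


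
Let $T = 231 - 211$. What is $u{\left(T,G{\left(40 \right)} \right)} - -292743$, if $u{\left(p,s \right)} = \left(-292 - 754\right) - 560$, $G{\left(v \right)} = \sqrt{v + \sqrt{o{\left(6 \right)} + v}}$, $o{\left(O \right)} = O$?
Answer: $291137$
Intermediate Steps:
$T = 20$ ($T = 231 - 211 = 20$)
$G{\left(v \right)} = \sqrt{v + \sqrt{6 + v}}$
$u{\left(p,s \right)} = -1606$ ($u{\left(p,s \right)} = -1046 - 560 = -1606$)
$u{\left(T,G{\left(40 \right)} \right)} - -292743 = -1606 - -292743 = -1606 + 292743 = 291137$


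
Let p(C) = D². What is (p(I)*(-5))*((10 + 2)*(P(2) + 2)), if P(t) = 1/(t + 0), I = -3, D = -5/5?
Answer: -150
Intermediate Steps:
D = -1 (D = -5*⅕ = -1)
P(t) = 1/t
p(C) = 1 (p(C) = (-1)² = 1)
(p(I)*(-5))*((10 + 2)*(P(2) + 2)) = (1*(-5))*((10 + 2)*(1/2 + 2)) = -60*(½ + 2) = -60*5/2 = -5*30 = -150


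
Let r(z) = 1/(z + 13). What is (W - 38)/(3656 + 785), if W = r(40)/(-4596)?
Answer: -9256345/1081774308 ≈ -0.0085566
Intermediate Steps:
r(z) = 1/(13 + z)
W = -1/243588 (W = 1/((13 + 40)*(-4596)) = -1/4596/53 = (1/53)*(-1/4596) = -1/243588 ≈ -4.1053e-6)
(W - 38)/(3656 + 785) = (-1/243588 - 38)/(3656 + 785) = -9256345/243588/4441 = -9256345/243588*1/4441 = -9256345/1081774308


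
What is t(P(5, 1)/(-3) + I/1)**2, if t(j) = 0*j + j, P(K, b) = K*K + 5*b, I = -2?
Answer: 144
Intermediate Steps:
P(K, b) = K**2 + 5*b
t(j) = j (t(j) = 0 + j = j)
t(P(5, 1)/(-3) + I/1)**2 = ((5**2 + 5*1)/(-3) - 2/1)**2 = ((25 + 5)*(-1/3) - 2*1)**2 = (30*(-1/3) - 2)**2 = (-10 - 2)**2 = (-12)**2 = 144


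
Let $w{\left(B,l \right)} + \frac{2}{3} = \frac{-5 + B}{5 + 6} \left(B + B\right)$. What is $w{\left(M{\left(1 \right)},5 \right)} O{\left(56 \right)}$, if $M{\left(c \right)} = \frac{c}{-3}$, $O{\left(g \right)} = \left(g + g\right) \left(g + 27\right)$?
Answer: $- \frac{316064}{99} \approx -3192.6$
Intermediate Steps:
$O{\left(g \right)} = 2 g \left(27 + g\right)$
$M{\left(c \right)} = - \frac{c}{3}$ ($M{\left(c \right)} = c \left(- \frac{1}{3}\right) = - \frac{c}{3}$)
$w{\left(B,l \right)} = - \frac{2}{3} + 2 B \left(- \frac{5}{11} + \frac{B}{11}\right)$ ($w{\left(B,l \right)} = - \frac{2}{3} + \frac{-5 + B}{5 + 6} \left(B + B\right) = - \frac{2}{3} + \frac{-5 + B}{11} \cdot 2 B = - \frac{2}{3} + \left(-5 + B\right) \frac{1}{11} \cdot 2 B = - \frac{2}{3} + \left(- \frac{5}{11} + \frac{B}{11}\right) 2 B = - \frac{2}{3} + 2 B \left(- \frac{5}{11} + \frac{B}{11}\right)$)
$w{\left(M{\left(1 \right)},5 \right)} O{\left(56 \right)} = \left(- \frac{2}{3} - \frac{10 \left(\left(- \frac{1}{3}\right) 1\right)}{11} + \frac{2 \left(\left(- \frac{1}{3}\right) 1\right)^{2}}{11}\right) 2 \cdot 56 \left(27 + 56\right) = \left(- \frac{2}{3} - - \frac{10}{33} + \frac{2 \left(- \frac{1}{3}\right)^{2}}{11}\right) 2 \cdot 56 \cdot 83 = \left(- \frac{2}{3} + \frac{10}{33} + \frac{2}{11} \cdot \frac{1}{9}\right) 9296 = \left(- \frac{2}{3} + \frac{10}{33} + \frac{2}{99}\right) 9296 = \left(- \frac{34}{99}\right) 9296 = - \frac{316064}{99}$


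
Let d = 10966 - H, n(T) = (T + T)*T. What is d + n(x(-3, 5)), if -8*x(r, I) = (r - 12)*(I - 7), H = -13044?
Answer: 192305/8 ≈ 24038.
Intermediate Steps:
x(r, I) = -(-12 + r)*(-7 + I)/8 (x(r, I) = -(r - 12)*(I - 7)/8 = -(-12 + r)*(-7 + I)/8)
n(T) = 2*T**2 (n(T) = (2*T)*T = 2*T**2)
d = 24010 (d = 10966 - 1*(-13044) = 10966 + 13044 = 24010)
d + n(x(-3, 5)) = 24010 + 2*(-21/2 + (3/2)*5 + (7/8)*(-3) - 1/8*5*(-3))**2 = 24010 + 2*(-21/2 + 15/2 - 21/8 + 15/8)**2 = 24010 + 2*(-15/4)**2 = 24010 + 2*(225/16) = 24010 + 225/8 = 192305/8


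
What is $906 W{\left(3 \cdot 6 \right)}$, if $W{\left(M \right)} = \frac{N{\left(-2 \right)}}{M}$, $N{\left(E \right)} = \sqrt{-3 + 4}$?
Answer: $\frac{151}{3} \approx 50.333$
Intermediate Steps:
$N{\left(E \right)} = 1$ ($N{\left(E \right)} = \sqrt{1} = 1$)
$W{\left(M \right)} = \frac{1}{M}$ ($W{\left(M \right)} = 1 \frac{1}{M} = \frac{1}{M}$)
$906 W{\left(3 \cdot 6 \right)} = \frac{906}{3 \cdot 6} = \frac{906}{18} = 906 \cdot \frac{1}{18} = \frac{151}{3}$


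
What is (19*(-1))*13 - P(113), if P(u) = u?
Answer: -360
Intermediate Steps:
(19*(-1))*13 - P(113) = (19*(-1))*13 - 1*113 = -19*13 - 113 = -247 - 113 = -360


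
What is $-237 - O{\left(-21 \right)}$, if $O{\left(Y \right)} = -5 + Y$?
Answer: $-211$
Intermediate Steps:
$-237 - O{\left(-21 \right)} = -237 - \left(-5 - 21\right) = -237 - -26 = -237 + 26 = -211$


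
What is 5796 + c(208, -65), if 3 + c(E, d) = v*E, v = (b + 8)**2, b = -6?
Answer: 6625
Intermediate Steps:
v = 4 (v = (-6 + 8)**2 = 2**2 = 4)
c(E, d) = -3 + 4*E
5796 + c(208, -65) = 5796 + (-3 + 4*208) = 5796 + (-3 + 832) = 5796 + 829 = 6625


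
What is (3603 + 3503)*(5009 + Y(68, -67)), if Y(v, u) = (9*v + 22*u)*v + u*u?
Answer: -349032508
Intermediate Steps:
Y(v, u) = u² + v*(9*v + 22*u) (Y(v, u) = v*(9*v + 22*u) + u² = u² + v*(9*v + 22*u))
(3603 + 3503)*(5009 + Y(68, -67)) = (3603 + 3503)*(5009 + ((-67)² + 9*68² + 22*(-67)*68)) = 7106*(5009 + (4489 + 9*4624 - 100232)) = 7106*(5009 + (4489 + 41616 - 100232)) = 7106*(5009 - 54127) = 7106*(-49118) = -349032508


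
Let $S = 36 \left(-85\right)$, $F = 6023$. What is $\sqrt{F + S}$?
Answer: $\sqrt{2963} \approx 54.433$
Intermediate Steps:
$S = -3060$
$\sqrt{F + S} = \sqrt{6023 - 3060} = \sqrt{2963}$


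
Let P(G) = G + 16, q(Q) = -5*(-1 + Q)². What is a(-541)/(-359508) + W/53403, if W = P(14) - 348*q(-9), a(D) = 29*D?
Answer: 21134338969/6399601908 ≈ 3.3024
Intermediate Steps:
P(G) = 16 + G
W = 174030 (W = (16 + 14) - (-1740)*(-1 - 9)² = 30 - (-1740)*(-10)² = 30 - (-1740)*100 = 30 - 348*(-500) = 30 + 174000 = 174030)
a(-541)/(-359508) + W/53403 = (29*(-541))/(-359508) + 174030/53403 = -15689*(-1/359508) + 174030*(1/53403) = 15689/359508 + 58010/17801 = 21134338969/6399601908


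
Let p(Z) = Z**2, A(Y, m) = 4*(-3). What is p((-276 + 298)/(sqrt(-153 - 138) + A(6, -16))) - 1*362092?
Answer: 8*(-1086276*sqrt(291) + 6653501*I)/(3*(-49*I + 8*sqrt(291))) ≈ -3.6209e+5 + 1.0471*I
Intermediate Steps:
A(Y, m) = -12
p((-276 + 298)/(sqrt(-153 - 138) + A(6, -16))) - 1*362092 = ((-276 + 298)/(sqrt(-153 - 138) - 12))**2 - 1*362092 = (22/(sqrt(-291) - 12))**2 - 362092 = (22/(I*sqrt(291) - 12))**2 - 362092 = (22/(-12 + I*sqrt(291)))**2 - 362092 = 484/(-12 + I*sqrt(291))**2 - 362092 = -362092 + 484/(-12 + I*sqrt(291))**2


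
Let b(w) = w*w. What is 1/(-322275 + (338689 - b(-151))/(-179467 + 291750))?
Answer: -112283/36185687937 ≈ -3.1030e-6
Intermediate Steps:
b(w) = w²
1/(-322275 + (338689 - b(-151))/(-179467 + 291750)) = 1/(-322275 + (338689 - 1*(-151)²)/(-179467 + 291750)) = 1/(-322275 + (338689 - 1*22801)/112283) = 1/(-322275 + (338689 - 22801)*(1/112283)) = 1/(-322275 + 315888*(1/112283)) = 1/(-322275 + 315888/112283) = 1/(-36185687937/112283) = -112283/36185687937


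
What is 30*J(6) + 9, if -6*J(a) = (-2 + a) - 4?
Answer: 9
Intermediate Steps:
J(a) = 1 - a/6 (J(a) = -((-2 + a) - 4)/6 = -(-6 + a)/6 = 1 - a/6)
30*J(6) + 9 = 30*(1 - ⅙*6) + 9 = 30*(1 - 1) + 9 = 30*0 + 9 = 0 + 9 = 9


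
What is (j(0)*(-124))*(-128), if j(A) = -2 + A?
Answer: -31744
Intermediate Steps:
(j(0)*(-124))*(-128) = ((-2 + 0)*(-124))*(-128) = -2*(-124)*(-128) = 248*(-128) = -31744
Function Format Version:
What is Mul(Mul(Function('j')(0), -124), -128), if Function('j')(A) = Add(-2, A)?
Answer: -31744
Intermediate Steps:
Mul(Mul(Function('j')(0), -124), -128) = Mul(Mul(Add(-2, 0), -124), -128) = Mul(Mul(-2, -124), -128) = Mul(248, -128) = -31744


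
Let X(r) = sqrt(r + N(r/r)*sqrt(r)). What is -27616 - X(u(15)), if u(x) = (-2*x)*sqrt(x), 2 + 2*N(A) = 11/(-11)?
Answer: -27616 - sqrt(-120*sqrt(15) - 6*I*sqrt(2)*15**(3/4))/2 ≈ -27617.0 + 10.805*I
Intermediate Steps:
N(A) = -3/2 (N(A) = -1 + (11/(-11))/2 = -1 + (11*(-1/11))/2 = -1 + (1/2)*(-1) = -1 - 1/2 = -3/2)
u(x) = -2*x**(3/2)
X(r) = sqrt(r - 3*sqrt(r)/2)
-27616 - X(u(15)) = -27616 - sqrt(-6*I*sqrt(2)*15**(3/4) + 4*(-30*sqrt(15)))/2 = -27616 - sqrt(-6*I*sqrt(2)*15**(3/4) - 120*sqrt(15))/2 = -27616 - sqrt(-120*sqrt(15) - 6*I*sqrt(2)*15**(3/4))/2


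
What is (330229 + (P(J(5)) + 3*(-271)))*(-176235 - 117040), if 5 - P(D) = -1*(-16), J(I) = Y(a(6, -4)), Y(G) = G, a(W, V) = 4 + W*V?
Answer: -96606251375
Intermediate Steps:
a(W, V) = 4 + V*W
J(I) = -20 (J(I) = 4 - 4*6 = 4 - 24 = -20)
P(D) = -11 (P(D) = 5 - (-1)*(-16) = 5 - 1*16 = 5 - 16 = -11)
(330229 + (P(J(5)) + 3*(-271)))*(-176235 - 117040) = (330229 + (-11 + 3*(-271)))*(-176235 - 117040) = (330229 + (-11 - 813))*(-293275) = (330229 - 824)*(-293275) = 329405*(-293275) = -96606251375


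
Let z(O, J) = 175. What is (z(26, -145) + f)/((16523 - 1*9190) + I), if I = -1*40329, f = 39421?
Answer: -9899/8249 ≈ -1.2000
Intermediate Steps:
I = -40329
(z(26, -145) + f)/((16523 - 1*9190) + I) = (175 + 39421)/((16523 - 1*9190) - 40329) = 39596/((16523 - 9190) - 40329) = 39596/(7333 - 40329) = 39596/(-32996) = 39596*(-1/32996) = -9899/8249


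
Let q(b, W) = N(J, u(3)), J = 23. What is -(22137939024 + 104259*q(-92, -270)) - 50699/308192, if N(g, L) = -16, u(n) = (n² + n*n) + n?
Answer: -6822221595099659/308192 ≈ -2.2136e+10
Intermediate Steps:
u(n) = n + 2*n² (u(n) = (n² + n²) + n = 2*n² + n = n + 2*n²)
q(b, W) = -16
-(22137939024 + 104259*q(-92, -270)) - 50699/308192 = -104259/(1/(-16 + 212336)) - 50699/308192 = -104259/(1/212320) - 50699*1/308192 = -104259/1/212320 - 50699/308192 = -104259*212320 - 50699/308192 = -22136270880 - 50699/308192 = -6822221595099659/308192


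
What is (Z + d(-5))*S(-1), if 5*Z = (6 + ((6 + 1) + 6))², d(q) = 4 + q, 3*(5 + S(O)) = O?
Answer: -5696/15 ≈ -379.73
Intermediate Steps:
S(O) = -5 + O/3
Z = 361/5 (Z = (6 + ((6 + 1) + 6))²/5 = (6 + (7 + 6))²/5 = (6 + 13)²/5 = (⅕)*19² = (⅕)*361 = 361/5 ≈ 72.200)
(Z + d(-5))*S(-1) = (361/5 + (4 - 5))*(-5 + (⅓)*(-1)) = (361/5 - 1)*(-5 - ⅓) = (356/5)*(-16/3) = -5696/15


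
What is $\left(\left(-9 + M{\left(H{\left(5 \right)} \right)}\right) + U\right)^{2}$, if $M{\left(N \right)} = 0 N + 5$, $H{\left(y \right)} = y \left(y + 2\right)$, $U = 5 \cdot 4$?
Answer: $256$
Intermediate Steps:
$U = 20$
$H{\left(y \right)} = y \left(2 + y\right)$
$M{\left(N \right)} = 5$ ($M{\left(N \right)} = 0 + 5 = 5$)
$\left(\left(-9 + M{\left(H{\left(5 \right)} \right)}\right) + U\right)^{2} = \left(\left(-9 + 5\right) + 20\right)^{2} = \left(-4 + 20\right)^{2} = 16^{2} = 256$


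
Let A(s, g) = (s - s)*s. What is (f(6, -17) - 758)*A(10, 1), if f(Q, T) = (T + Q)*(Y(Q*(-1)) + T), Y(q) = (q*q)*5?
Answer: 0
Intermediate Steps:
Y(q) = 5*q² (Y(q) = q²*5 = 5*q²)
f(Q, T) = (Q + T)*(T + 5*Q²) (f(Q, T) = (T + Q)*(5*(Q*(-1))² + T) = (Q + T)*(5*(-Q)² + T) = (Q + T)*(5*Q² + T) = (Q + T)*(T + 5*Q²))
A(s, g) = 0 (A(s, g) = 0*s = 0)
(f(6, -17) - 758)*A(10, 1) = (((-17)² + 5*6³ + 6*(-17) + 5*(-17)*6²) - 758)*0 = ((289 + 5*216 - 102 + 5*(-17)*36) - 758)*0 = ((289 + 1080 - 102 - 3060) - 758)*0 = (-1793 - 758)*0 = -2551*0 = 0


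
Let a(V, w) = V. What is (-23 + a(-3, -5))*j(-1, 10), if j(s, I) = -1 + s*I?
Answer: 286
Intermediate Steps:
j(s, I) = -1 + I*s
(-23 + a(-3, -5))*j(-1, 10) = (-23 - 3)*(-1 + 10*(-1)) = -26*(-1 - 10) = -26*(-11) = 286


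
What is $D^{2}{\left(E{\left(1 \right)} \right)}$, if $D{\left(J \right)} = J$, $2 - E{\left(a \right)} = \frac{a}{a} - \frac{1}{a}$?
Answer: $4$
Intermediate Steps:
$E{\left(a \right)} = 1 + \frac{1}{a}$ ($E{\left(a \right)} = 2 - \left(\frac{a}{a} - \frac{1}{a}\right) = 2 - \left(1 - \frac{1}{a}\right) = 1 + \frac{1}{a}$)
$D^{2}{\left(E{\left(1 \right)} \right)} = \left(\frac{1 + 1}{1}\right)^{2} = \left(1 \cdot 2\right)^{2} = 2^{2} = 4$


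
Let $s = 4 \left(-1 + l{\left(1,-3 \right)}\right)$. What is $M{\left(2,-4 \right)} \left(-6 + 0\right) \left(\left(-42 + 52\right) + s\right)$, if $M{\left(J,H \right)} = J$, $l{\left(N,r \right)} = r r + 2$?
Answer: $-600$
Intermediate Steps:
$l{\left(N,r \right)} = 2 + r^{2}$ ($l{\left(N,r \right)} = r^{2} + 2 = 2 + r^{2}$)
$s = 40$ ($s = 4 \left(-1 + \left(2 + \left(-3\right)^{2}\right)\right) = 4 \left(-1 + \left(2 + 9\right)\right) = 4 \left(-1 + 11\right) = 4 \cdot 10 = 40$)
$M{\left(2,-4 \right)} \left(-6 + 0\right) \left(\left(-42 + 52\right) + s\right) = 2 \left(-6 + 0\right) \left(\left(-42 + 52\right) + 40\right) = 2 \left(-6\right) \left(10 + 40\right) = \left(-12\right) 50 = -600$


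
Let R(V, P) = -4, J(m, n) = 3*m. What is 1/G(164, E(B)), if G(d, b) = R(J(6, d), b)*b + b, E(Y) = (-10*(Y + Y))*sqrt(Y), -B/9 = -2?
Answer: sqrt(2)/6480 ≈ 0.00021824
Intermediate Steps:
B = 18 (B = -9*(-2) = 18)
E(Y) = -20*Y**(3/2) (E(Y) = (-20*Y)*sqrt(Y) = -20*Y**(3/2))
G(d, b) = -3*b (G(d, b) = -4*b + b = -3*b)
1/G(164, E(B)) = 1/(-(-60)*18**(3/2)) = 1/(-(-60)*54*sqrt(2)) = 1/(-(-3240)*sqrt(2)) = 1/(3240*sqrt(2)) = sqrt(2)/6480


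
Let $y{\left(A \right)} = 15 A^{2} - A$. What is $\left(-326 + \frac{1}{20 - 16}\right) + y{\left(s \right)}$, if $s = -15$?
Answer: $\frac{12257}{4} \approx 3064.3$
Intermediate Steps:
$y{\left(A \right)} = - A + 15 A^{2}$
$\left(-326 + \frac{1}{20 - 16}\right) + y{\left(s \right)} = \left(-326 + \frac{1}{20 - 16}\right) - 15 \left(-1 + 15 \left(-15\right)\right) = \left(-326 + \frac{1}{4}\right) - 15 \left(-1 - 225\right) = \left(-326 + \frac{1}{4}\right) - -3390 = - \frac{1303}{4} + 3390 = \frac{12257}{4}$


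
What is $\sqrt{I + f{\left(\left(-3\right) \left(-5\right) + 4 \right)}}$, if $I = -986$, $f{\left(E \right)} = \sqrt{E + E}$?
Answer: $\sqrt{-986 + \sqrt{38}} \approx 31.302 i$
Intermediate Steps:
$f{\left(E \right)} = \sqrt{2} \sqrt{E}$ ($f{\left(E \right)} = \sqrt{2 E} = \sqrt{2} \sqrt{E}$)
$\sqrt{I + f{\left(\left(-3\right) \left(-5\right) + 4 \right)}} = \sqrt{-986 + \sqrt{2} \sqrt{\left(-3\right) \left(-5\right) + 4}} = \sqrt{-986 + \sqrt{2} \sqrt{15 + 4}} = \sqrt{-986 + \sqrt{2} \sqrt{19}} = \sqrt{-986 + \sqrt{38}}$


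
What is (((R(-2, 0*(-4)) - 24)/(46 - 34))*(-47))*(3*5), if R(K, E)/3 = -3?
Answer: 7755/4 ≈ 1938.8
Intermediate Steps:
R(K, E) = -9 (R(K, E) = 3*(-3) = -9)
(((R(-2, 0*(-4)) - 24)/(46 - 34))*(-47))*(3*5) = (((-9 - 24)/(46 - 34))*(-47))*(3*5) = (-33/12*(-47))*15 = (-33*1/12*(-47))*15 = -11/4*(-47)*15 = (517/4)*15 = 7755/4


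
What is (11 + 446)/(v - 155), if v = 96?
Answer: -457/59 ≈ -7.7458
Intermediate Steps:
(11 + 446)/(v - 155) = (11 + 446)/(96 - 155) = 457/(-59) = 457*(-1/59) = -457/59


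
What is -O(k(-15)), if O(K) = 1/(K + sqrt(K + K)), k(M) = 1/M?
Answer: 15*I/(I + sqrt(30)) ≈ 0.48387 + 2.6503*I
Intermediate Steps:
O(K) = 1/(K + sqrt(2)*sqrt(K)) (O(K) = 1/(K + sqrt(2*K)) = 1/(K + sqrt(2)*sqrt(K)))
-O(k(-15)) = -1/(1/(-15) + sqrt(2)*sqrt(1/(-15))) = -1/(-1/15 + sqrt(2)*sqrt(-1/15)) = -1/(-1/15 + sqrt(2)*(I*sqrt(15)/15)) = -1/(-1/15 + I*sqrt(30)/15)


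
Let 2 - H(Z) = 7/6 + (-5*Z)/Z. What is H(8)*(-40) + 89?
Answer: -433/3 ≈ -144.33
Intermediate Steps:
H(Z) = 35/6 (H(Z) = 2 - (7/6 + (-5*Z)/Z) = 2 - (7*(⅙) - 5) = 2 - (7/6 - 5) = 2 - 1*(-23/6) = 2 + 23/6 = 35/6)
H(8)*(-40) + 89 = (35/6)*(-40) + 89 = -700/3 + 89 = -433/3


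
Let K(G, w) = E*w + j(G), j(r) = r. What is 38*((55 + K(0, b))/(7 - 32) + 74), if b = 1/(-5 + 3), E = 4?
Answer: 68286/25 ≈ 2731.4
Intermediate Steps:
b = -½ (b = 1/(-2) = -½ ≈ -0.50000)
K(G, w) = G + 4*w (K(G, w) = 4*w + G = G + 4*w)
38*((55 + K(0, b))/(7 - 32) + 74) = 38*((55 + (0 + 4*(-½)))/(7 - 32) + 74) = 38*((55 + (0 - 2))/(-25) + 74) = 38*((55 - 2)*(-1/25) + 74) = 38*(53*(-1/25) + 74) = 38*(-53/25 + 74) = 38*(1797/25) = 68286/25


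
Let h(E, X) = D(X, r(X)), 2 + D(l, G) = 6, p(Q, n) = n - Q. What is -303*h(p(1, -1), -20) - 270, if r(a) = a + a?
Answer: -1482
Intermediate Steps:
r(a) = 2*a
D(l, G) = 4 (D(l, G) = -2 + 6 = 4)
h(E, X) = 4
-303*h(p(1, -1), -20) - 270 = -303*4 - 270 = -1212 - 270 = -1482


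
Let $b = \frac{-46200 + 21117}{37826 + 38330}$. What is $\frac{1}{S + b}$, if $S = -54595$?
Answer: $- \frac{76156}{4157761903} \approx -1.8317 \cdot 10^{-5}$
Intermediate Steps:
$b = - \frac{25083}{76156} \approx -0.32936$
$\frac{1}{S + b} = \frac{1}{-54595 - \frac{25083}{76156}} = \frac{1}{- \frac{4157761903}{76156}} = - \frac{76156}{4157761903}$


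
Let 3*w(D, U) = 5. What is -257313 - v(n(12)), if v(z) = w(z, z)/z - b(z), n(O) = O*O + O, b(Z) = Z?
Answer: -120349481/468 ≈ -2.5716e+5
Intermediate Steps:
w(D, U) = 5/3 (w(D, U) = (1/3)*5 = 5/3)
n(O) = O + O**2 (n(O) = O**2 + O = O + O**2)
v(z) = -z + 5/(3*z) (v(z) = 5/(3*z) - z = -z + 5/(3*z))
-257313 - v(n(12)) = -257313 - (-12*(1 + 12) + 5/(3*((12*(1 + 12))))) = -257313 - (-12*13 + 5/(3*((12*13)))) = -257313 - (-1*156 + (5/3)/156) = -257313 - (-156 + (5/3)*(1/156)) = -257313 - (-156 + 5/468) = -257313 - 1*(-73003/468) = -257313 + 73003/468 = -120349481/468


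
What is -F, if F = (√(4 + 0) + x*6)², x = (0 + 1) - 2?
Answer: -16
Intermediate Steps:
x = -1 (x = 1 - 2 = -1)
F = 16 (F = (√(4 + 0) - 1*6)² = (√4 - 6)² = (2 - 6)² = (-4)² = 16)
-F = -1*16 = -16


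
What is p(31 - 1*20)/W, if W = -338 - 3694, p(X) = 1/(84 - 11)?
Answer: -1/294336 ≈ -3.3975e-6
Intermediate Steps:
p(X) = 1/73
W = -4032
p(31 - 1*20)/W = (1/73)/(-4032) = (1/73)*(-1/4032) = -1/294336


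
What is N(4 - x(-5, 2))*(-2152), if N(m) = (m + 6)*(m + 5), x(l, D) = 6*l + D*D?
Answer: -2711520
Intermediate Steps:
x(l, D) = D**2 + 6*l (x(l, D) = 6*l + D**2 = D**2 + 6*l)
N(m) = (5 + m)*(6 + m) (N(m) = (6 + m)*(5 + m) = (5 + m)*(6 + m))
N(4 - x(-5, 2))*(-2152) = (30 + (4 - (2**2 + 6*(-5)))**2 + 11*(4 - (2**2 + 6*(-5))))*(-2152) = (30 + (4 - (4 - 30))**2 + 11*(4 - (4 - 30)))*(-2152) = (30 + (4 - 1*(-26))**2 + 11*(4 - 1*(-26)))*(-2152) = (30 + (4 + 26)**2 + 11*(4 + 26))*(-2152) = (30 + 30**2 + 11*30)*(-2152) = (30 + 900 + 330)*(-2152) = 1260*(-2152) = -2711520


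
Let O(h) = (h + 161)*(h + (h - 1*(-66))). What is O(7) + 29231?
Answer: 42671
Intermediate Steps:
O(h) = (66 + 2*h)*(161 + h) (O(h) = (161 + h)*(h + (h + 66)) = (161 + h)*(h + (66 + h)) = (161 + h)*(66 + 2*h) = (66 + 2*h)*(161 + h))
O(7) + 29231 = (10626 + 2*7² + 388*7) + 29231 = (10626 + 2*49 + 2716) + 29231 = (10626 + 98 + 2716) + 29231 = 13440 + 29231 = 42671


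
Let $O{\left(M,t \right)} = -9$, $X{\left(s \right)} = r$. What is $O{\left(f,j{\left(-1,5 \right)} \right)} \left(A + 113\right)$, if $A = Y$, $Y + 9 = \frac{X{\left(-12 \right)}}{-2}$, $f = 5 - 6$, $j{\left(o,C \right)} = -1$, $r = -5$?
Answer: $- \frac{1917}{2} \approx -958.5$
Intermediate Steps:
$X{\left(s \right)} = -5$
$f = -1$
$Y = - \frac{13}{2}$ ($Y = -9 - \frac{5}{-2} = -9 - - \frac{5}{2} = -9 + \frac{5}{2} = - \frac{13}{2} \approx -6.5$)
$A = - \frac{13}{2} \approx -6.5$
$O{\left(f,j{\left(-1,5 \right)} \right)} \left(A + 113\right) = - 9 \left(- \frac{13}{2} + 113\right) = \left(-9\right) \frac{213}{2} = - \frac{1917}{2}$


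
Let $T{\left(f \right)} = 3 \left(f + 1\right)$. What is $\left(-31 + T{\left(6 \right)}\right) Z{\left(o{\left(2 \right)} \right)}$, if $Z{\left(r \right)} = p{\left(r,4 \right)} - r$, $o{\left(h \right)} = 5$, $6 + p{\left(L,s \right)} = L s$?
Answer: $-90$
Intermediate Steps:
$T{\left(f \right)} = 3 + 3 f$ ($T{\left(f \right)} = 3 \left(1 + f\right) = 3 + 3 f$)
$p{\left(L,s \right)} = -6 + L s$
$Z{\left(r \right)} = -6 + 3 r$ ($Z{\left(r \right)} = \left(-6 + r 4\right) - r = \left(-6 + 4 r\right) - r = -6 + 3 r$)
$\left(-31 + T{\left(6 \right)}\right) Z{\left(o{\left(2 \right)} \right)} = \left(-31 + \left(3 + 3 \cdot 6\right)\right) \left(-6 + 3 \cdot 5\right) = \left(-31 + \left(3 + 18\right)\right) \left(-6 + 15\right) = \left(-31 + 21\right) 9 = \left(-10\right) 9 = -90$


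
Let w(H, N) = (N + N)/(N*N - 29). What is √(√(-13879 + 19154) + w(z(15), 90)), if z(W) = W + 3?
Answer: √(1452780 + 325705205*√211)/8071 ≈ 8.5236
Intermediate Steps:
z(W) = 3 + W
w(H, N) = 2*N/(-29 + N²) (w(H, N) = (2*N)/(N² - 29) = (2*N)/(-29 + N²) = 2*N/(-29 + N²))
√(√(-13879 + 19154) + w(z(15), 90)) = √(√(-13879 + 19154) + 2*90/(-29 + 90²)) = √(√5275 + 2*90/(-29 + 8100)) = √(5*√211 + 2*90/8071) = √(5*√211 + 2*90*(1/8071)) = √(5*√211 + 180/8071) = √(180/8071 + 5*√211)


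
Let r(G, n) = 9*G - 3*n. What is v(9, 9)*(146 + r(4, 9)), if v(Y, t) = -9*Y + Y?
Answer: -11160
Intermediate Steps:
r(G, n) = -3*n + 9*G
v(Y, t) = -8*Y
v(9, 9)*(146 + r(4, 9)) = (-8*9)*(146 + (-3*9 + 9*4)) = -72*(146 + (-27 + 36)) = -72*(146 + 9) = -72*155 = -11160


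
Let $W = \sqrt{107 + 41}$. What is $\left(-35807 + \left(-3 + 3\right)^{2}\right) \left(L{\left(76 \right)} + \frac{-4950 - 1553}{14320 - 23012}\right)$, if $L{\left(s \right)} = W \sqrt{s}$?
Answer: $- \frac{232852921}{8692} - 143228 \sqrt{703} \approx -3.8244 \cdot 10^{6}$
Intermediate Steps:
$W = 2 \sqrt{37}$ ($W = \sqrt{148} = 2 \sqrt{37} \approx 12.166$)
$L{\left(s \right)} = 2 \sqrt{37} \sqrt{s}$
$\left(-35807 + \left(-3 + 3\right)^{2}\right) \left(L{\left(76 \right)} + \frac{-4950 - 1553}{14320 - 23012}\right) = \left(-35807 + \left(-3 + 3\right)^{2}\right) \left(2 \sqrt{37} \sqrt{76} + \frac{-4950 - 1553}{14320 - 23012}\right) = \left(-35807 + 0^{2}\right) \left(2 \sqrt{37} \cdot 2 \sqrt{19} - \frac{6503}{-8692}\right) = \left(-35807 + 0\right) \left(4 \sqrt{703} - - \frac{6503}{8692}\right) = - 35807 \left(4 \sqrt{703} + \frac{6503}{8692}\right) = - 35807 \left(\frac{6503}{8692} + 4 \sqrt{703}\right) = - \frac{232852921}{8692} - 143228 \sqrt{703}$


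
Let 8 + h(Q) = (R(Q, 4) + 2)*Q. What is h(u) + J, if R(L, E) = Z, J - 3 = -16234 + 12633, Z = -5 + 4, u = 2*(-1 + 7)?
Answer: -3594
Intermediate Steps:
u = 12 (u = 2*6 = 12)
Z = -1
J = -3598 (J = 3 + (-16234 + 12633) = 3 - 3601 = -3598)
R(L, E) = -1
h(Q) = -8 + Q (h(Q) = -8 + (-1 + 2)*Q = -8 + 1*Q = -8 + Q)
h(u) + J = (-8 + 12) - 3598 = 4 - 3598 = -3594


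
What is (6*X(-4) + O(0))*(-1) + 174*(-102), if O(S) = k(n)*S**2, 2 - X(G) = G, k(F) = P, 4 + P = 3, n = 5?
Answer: -17784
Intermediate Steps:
P = -1 (P = -4 + 3 = -1)
k(F) = -1
X(G) = 2 - G
O(S) = -S**2
(6*X(-4) + O(0))*(-1) + 174*(-102) = (6*(2 - 1*(-4)) - 1*0**2)*(-1) + 174*(-102) = (6*(2 + 4) - 1*0)*(-1) - 17748 = (6*6 + 0)*(-1) - 17748 = (36 + 0)*(-1) - 17748 = 36*(-1) - 17748 = -36 - 17748 = -17784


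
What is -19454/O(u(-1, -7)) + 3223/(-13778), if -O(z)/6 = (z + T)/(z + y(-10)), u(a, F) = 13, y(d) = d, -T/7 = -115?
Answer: 32845548/2817601 ≈ 11.657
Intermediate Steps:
T = 805 (T = -7*(-115) = 805)
O(z) = -6*(805 + z)/(-10 + z) (O(z) = -6*(z + 805)/(z - 10) = -6*(805 + z)/(-10 + z))
-19454/O(u(-1, -7)) + 3223/(-13778) = -19454*(-10 + 13)/(6*(-805 - 1*13)) + 3223/(-13778) = -19454*1/(2*(-805 - 13)) + 3223*(-1/13778) = -19454/(6*(⅓)*(-818)) - 3223/13778 = -19454/(-1636) - 3223/13778 = -19454*(-1/1636) - 3223/13778 = 9727/818 - 3223/13778 = 32845548/2817601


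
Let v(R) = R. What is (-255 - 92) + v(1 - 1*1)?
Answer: -347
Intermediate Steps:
(-255 - 92) + v(1 - 1*1) = (-255 - 92) + (1 - 1*1) = -347 + (1 - 1) = -347 + 0 = -347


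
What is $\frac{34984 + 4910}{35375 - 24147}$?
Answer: $\frac{19947}{5614} \approx 3.5531$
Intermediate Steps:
$\frac{34984 + 4910}{35375 - 24147} = \frac{39894}{35375 - 24147} = \frac{39894}{11228} = 39894 \cdot \frac{1}{11228} = \frac{19947}{5614}$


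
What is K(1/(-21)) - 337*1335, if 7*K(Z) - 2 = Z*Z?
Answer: -1388824982/3087 ≈ -4.4989e+5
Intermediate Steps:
K(Z) = 2/7 + Z²/7 (K(Z) = 2/7 + (Z*Z)/7 = 2/7 + Z²/7)
K(1/(-21)) - 337*1335 = (2/7 + (1/(-21))²/7) - 337*1335 = (2/7 + (-1/21)²/7) - 449895 = (2/7 + (⅐)*(1/441)) - 449895 = (2/7 + 1/3087) - 449895 = 883/3087 - 449895 = -1388824982/3087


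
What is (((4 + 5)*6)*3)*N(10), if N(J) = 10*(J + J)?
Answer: 32400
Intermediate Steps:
N(J) = 20*J (N(J) = 10*(2*J) = 20*J)
(((4 + 5)*6)*3)*N(10) = (((4 + 5)*6)*3)*(20*10) = ((9*6)*3)*200 = (54*3)*200 = 162*200 = 32400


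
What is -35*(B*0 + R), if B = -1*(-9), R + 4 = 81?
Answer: -2695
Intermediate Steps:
R = 77 (R = -4 + 81 = 77)
B = 9
-35*(B*0 + R) = -35*(9*0 + 77) = -35*(0 + 77) = -35*77 = -2695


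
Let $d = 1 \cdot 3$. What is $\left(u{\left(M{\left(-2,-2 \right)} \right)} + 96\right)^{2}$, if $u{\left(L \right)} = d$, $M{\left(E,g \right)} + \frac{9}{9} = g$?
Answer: $9801$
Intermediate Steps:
$d = 3$
$M{\left(E,g \right)} = -1 + g$
$u{\left(L \right)} = 3$
$\left(u{\left(M{\left(-2,-2 \right)} \right)} + 96\right)^{2} = \left(3 + 96\right)^{2} = 99^{2} = 9801$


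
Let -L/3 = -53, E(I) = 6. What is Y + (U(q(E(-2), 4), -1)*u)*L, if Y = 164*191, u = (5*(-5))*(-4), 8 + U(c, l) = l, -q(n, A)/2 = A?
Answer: -111776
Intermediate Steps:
q(n, A) = -2*A
U(c, l) = -8 + l
L = 159 (L = -3*(-53) = 159)
u = 100 (u = -25*(-4) = 100)
Y = 31324
Y + (U(q(E(-2), 4), -1)*u)*L = 31324 + ((-8 - 1)*100)*159 = 31324 - 9*100*159 = 31324 - 900*159 = 31324 - 143100 = -111776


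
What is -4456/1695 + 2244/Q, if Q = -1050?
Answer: -282746/59325 ≈ -4.7661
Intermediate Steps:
-4456/1695 + 2244/Q = -4456/1695 + 2244/(-1050) = -4456*1/1695 + 2244*(-1/1050) = -4456/1695 - 374/175 = -282746/59325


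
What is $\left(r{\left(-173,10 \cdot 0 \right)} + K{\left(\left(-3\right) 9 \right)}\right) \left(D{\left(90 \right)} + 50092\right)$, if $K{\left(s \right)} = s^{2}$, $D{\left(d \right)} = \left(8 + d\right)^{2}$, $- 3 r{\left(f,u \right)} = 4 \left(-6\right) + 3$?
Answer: $43936256$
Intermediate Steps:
$r{\left(f,u \right)} = 7$ ($r{\left(f,u \right)} = - \frac{4 \left(-6\right) + 3}{3} = - \frac{-24 + 3}{3} = \left(- \frac{1}{3}\right) \left(-21\right) = 7$)
$\left(r{\left(-173,10 \cdot 0 \right)} + K{\left(\left(-3\right) 9 \right)}\right) \left(D{\left(90 \right)} + 50092\right) = \left(7 + \left(\left(-3\right) 9\right)^{2}\right) \left(\left(8 + 90\right)^{2} + 50092\right) = \left(7 + \left(-27\right)^{2}\right) \left(98^{2} + 50092\right) = \left(7 + 729\right) \left(9604 + 50092\right) = 736 \cdot 59696 = 43936256$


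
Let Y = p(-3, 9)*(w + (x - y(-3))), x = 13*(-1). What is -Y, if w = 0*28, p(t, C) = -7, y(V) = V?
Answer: -70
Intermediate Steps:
x = -13
w = 0
Y = 70 (Y = -7*(0 + (-13 - 1*(-3))) = -7*(0 + (-13 + 3)) = -7*(0 - 10) = -7*(-10) = 70)
-Y = -1*70 = -70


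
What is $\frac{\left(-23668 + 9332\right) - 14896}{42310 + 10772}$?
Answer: $- \frac{1624}{2949} \approx -0.5507$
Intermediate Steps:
$\frac{\left(-23668 + 9332\right) - 14896}{42310 + 10772} = \frac{-14336 - 14896}{53082} = \left(-29232\right) \frac{1}{53082} = - \frac{1624}{2949}$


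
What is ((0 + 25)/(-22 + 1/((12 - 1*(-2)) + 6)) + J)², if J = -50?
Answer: 504002500/192721 ≈ 2615.2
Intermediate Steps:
((0 + 25)/(-22 + 1/((12 - 1*(-2)) + 6)) + J)² = ((0 + 25)/(-22 + 1/((12 - 1*(-2)) + 6)) - 50)² = (25/(-22 + 1/((12 + 2) + 6)) - 50)² = (25/(-22 + 1/(14 + 6)) - 50)² = (25/(-22 + 1/20) - 50)² = (25/(-439/20) - 50)² = (25*(-20/439) - 50)² = (-500/439 - 50)² = (-22450/439)² = 504002500/192721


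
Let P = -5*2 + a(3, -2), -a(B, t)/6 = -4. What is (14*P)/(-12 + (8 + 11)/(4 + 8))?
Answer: -2352/125 ≈ -18.816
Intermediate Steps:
a(B, t) = 24 (a(B, t) = -6*(-4) = 24)
P = 14 (P = -5*2 + 24 = -10 + 24 = 14)
(14*P)/(-12 + (8 + 11)/(4 + 8)) = (14*14)/(-12 + (8 + 11)/(4 + 8)) = 196/(-12 + 19/12) = 196/(-125/12) = 196*(-12/125) = -2352/125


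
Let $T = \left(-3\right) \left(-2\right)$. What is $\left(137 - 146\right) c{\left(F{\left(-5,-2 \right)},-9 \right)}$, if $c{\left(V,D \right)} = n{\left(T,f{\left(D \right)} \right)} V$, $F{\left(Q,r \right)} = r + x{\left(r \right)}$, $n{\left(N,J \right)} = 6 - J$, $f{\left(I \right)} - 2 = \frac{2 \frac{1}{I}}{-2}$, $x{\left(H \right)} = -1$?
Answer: $105$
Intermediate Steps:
$T = 6$
$f{\left(I \right)} = 2 - \frac{1}{I}$ ($f{\left(I \right)} = 2 + \frac{2 \frac{1}{I}}{-2} = 2 + \frac{2}{I} \left(- \frac{1}{2}\right) = 2 - \frac{1}{I}$)
$F{\left(Q,r \right)} = -1 + r$ ($F{\left(Q,r \right)} = r - 1 = -1 + r$)
$c{\left(V,D \right)} = V \left(4 + \frac{1}{D}\right)$ ($c{\left(V,D \right)} = \left(6 - \left(2 - \frac{1}{D}\right)\right) V = \left(4 + \frac{1}{D}\right) V = V \left(4 + \frac{1}{D}\right)$)
$\left(137 - 146\right) c{\left(F{\left(-5,-2 \right)},-9 \right)} = \left(137 - 146\right) \left(4 \left(-1 - 2\right) + \frac{-1 - 2}{-9}\right) = - 9 \left(4 \left(-3\right) - - \frac{1}{3}\right) = - 9 \left(-12 + \frac{1}{3}\right) = \left(-9\right) \left(- \frac{35}{3}\right) = 105$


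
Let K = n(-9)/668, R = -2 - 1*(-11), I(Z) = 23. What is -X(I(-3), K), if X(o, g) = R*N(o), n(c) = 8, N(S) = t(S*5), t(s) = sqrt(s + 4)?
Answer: -9*sqrt(119) ≈ -98.178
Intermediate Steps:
R = 9 (R = -2 + 11 = 9)
t(s) = sqrt(4 + s)
N(S) = sqrt(4 + 5*S) (N(S) = sqrt(4 + S*5) = sqrt(4 + 5*S))
K = 2/167 (K = 8/668 = 8*(1/668) = 2/167 ≈ 0.011976)
X(o, g) = 9*sqrt(4 + 5*o)
-X(I(-3), K) = -9*sqrt(4 + 5*23) = -9*sqrt(4 + 115) = -9*sqrt(119)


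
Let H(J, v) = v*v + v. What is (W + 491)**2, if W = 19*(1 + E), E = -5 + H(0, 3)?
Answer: 413449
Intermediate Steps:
H(J, v) = v + v**2 (H(J, v) = v**2 + v = v + v**2)
E = 7 (E = -5 + 3*(1 + 3) = -5 + 3*4 = -5 + 12 = 7)
W = 152 (W = 19*(1 + 7) = 19*8 = 152)
(W + 491)**2 = (152 + 491)**2 = 643**2 = 413449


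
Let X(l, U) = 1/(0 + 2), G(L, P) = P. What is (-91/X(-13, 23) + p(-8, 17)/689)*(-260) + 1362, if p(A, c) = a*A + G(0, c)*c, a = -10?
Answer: 2572766/53 ≈ 48543.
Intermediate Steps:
X(l, U) = ½ (X(l, U) = 1/2 = ½)
p(A, c) = c² - 10*A (p(A, c) = -10*A + c*c = -10*A + c² = c² - 10*A)
(-91/X(-13, 23) + p(-8, 17)/689)*(-260) + 1362 = (-91/½ + (17² - 10*(-8))/689)*(-260) + 1362 = (-91*2 + (289 + 80)*(1/689))*(-260) + 1362 = (-182 + 369*(1/689))*(-260) + 1362 = (-182 + 369/689)*(-260) + 1362 = -125029/689*(-260) + 1362 = 2500580/53 + 1362 = 2572766/53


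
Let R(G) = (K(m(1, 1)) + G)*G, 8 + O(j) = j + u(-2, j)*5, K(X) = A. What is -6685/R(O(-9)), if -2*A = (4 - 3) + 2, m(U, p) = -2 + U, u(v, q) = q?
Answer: -6685/3937 ≈ -1.6980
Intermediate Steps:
A = -3/2 (A = -((4 - 3) + 2)/2 = -(1 + 2)/2 = -½*3 = -3/2 ≈ -1.5000)
K(X) = -3/2
O(j) = -8 + 6*j (O(j) = -8 + (j + j*5) = -8 + (j + 5*j) = -8 + 6*j)
R(G) = G*(-3/2 + G) (R(G) = (-3/2 + G)*G = G*(-3/2 + G))
-6685/R(O(-9)) = -6685*2/((-8 + 6*(-9))*(-3 + 2*(-8 + 6*(-9)))) = -6685*2/((-8 - 54)*(-3 + 2*(-8 - 54))) = -6685*(-1/(31*(-3 + 2*(-62)))) = -6685*(-1/(31*(-3 - 124))) = -6685/((½)*(-62)*(-127)) = -6685/3937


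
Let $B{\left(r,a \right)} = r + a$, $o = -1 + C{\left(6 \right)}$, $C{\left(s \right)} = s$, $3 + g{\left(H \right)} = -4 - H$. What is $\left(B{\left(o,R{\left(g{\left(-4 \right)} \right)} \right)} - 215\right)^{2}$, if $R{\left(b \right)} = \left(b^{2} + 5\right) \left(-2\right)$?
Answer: $56644$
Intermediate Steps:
$g{\left(H \right)} = -7 - H$ ($g{\left(H \right)} = -3 - \left(4 + H\right) = -7 - H$)
$R{\left(b \right)} = -10 - 2 b^{2}$ ($R{\left(b \right)} = \left(5 + b^{2}\right) \left(-2\right) = -10 - 2 b^{2}$)
$o = 5$ ($o = -1 + 6 = 5$)
$B{\left(r,a \right)} = a + r$
$\left(B{\left(o,R{\left(g{\left(-4 \right)} \right)} \right)} - 215\right)^{2} = \left(\left(\left(-10 - 2 \left(-7 - -4\right)^{2}\right) + 5\right) - 215\right)^{2} = \left(\left(\left(-10 - 2 \left(-7 + 4\right)^{2}\right) + 5\right) - 215\right)^{2} = \left(\left(\left(-10 - 2 \left(-3\right)^{2}\right) + 5\right) - 215\right)^{2} = \left(\left(\left(-10 - 18\right) + 5\right) - 215\right)^{2} = \left(\left(-28 + 5\right) - 215\right)^{2} = \left(-23 - 215\right)^{2} = \left(-238\right)^{2} = 56644$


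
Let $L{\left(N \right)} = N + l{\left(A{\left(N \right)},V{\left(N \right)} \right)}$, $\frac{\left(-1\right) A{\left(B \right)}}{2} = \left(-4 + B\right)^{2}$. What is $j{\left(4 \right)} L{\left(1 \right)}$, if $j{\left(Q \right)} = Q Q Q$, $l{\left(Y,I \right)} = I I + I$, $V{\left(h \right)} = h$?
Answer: $192$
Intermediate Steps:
$A{\left(B \right)} = - 2 \left(-4 + B\right)^{2}$
$l{\left(Y,I \right)} = I + I^{2}$ ($l{\left(Y,I \right)} = I^{2} + I = I + I^{2}$)
$L{\left(N \right)} = N + N \left(1 + N\right)$
$j{\left(Q \right)} = Q^{3}$ ($j{\left(Q \right)} = Q^{2} Q = Q^{3}$)
$j{\left(4 \right)} L{\left(1 \right)} = 4^{3} \cdot 1 \left(2 + 1\right) = 64 \cdot 1 \cdot 3 = 64 \cdot 3 = 192$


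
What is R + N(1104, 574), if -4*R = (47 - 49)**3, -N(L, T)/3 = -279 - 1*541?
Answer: 2462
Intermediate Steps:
N(L, T) = 2460 (N(L, T) = -3*(-279 - 1*541) = -3*(-279 - 541) = -3*(-820) = 2460)
R = 2 (R = -(47 - 49)**3/4 = -1/4*(-2)**3 = -1/4*(-8) = 2)
R + N(1104, 574) = 2 + 2460 = 2462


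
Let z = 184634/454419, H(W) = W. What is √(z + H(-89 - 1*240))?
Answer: I*√7539276585547/151473 ≈ 18.127*I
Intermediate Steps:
z = 184634/454419 (z = 184634*(1/454419) = 184634/454419 ≈ 0.40631)
√(z + H(-89 - 1*240)) = √(184634/454419 + (-89 - 1*240)) = √(184634/454419 + (-89 - 240)) = √(184634/454419 - 329) = √(-149319217/454419) = I*√7539276585547/151473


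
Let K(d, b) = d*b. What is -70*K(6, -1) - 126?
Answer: 294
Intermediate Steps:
K(d, b) = b*d
-70*K(6, -1) - 126 = -(-70)*6 - 126 = -70*(-6) - 126 = 420 - 126 = 294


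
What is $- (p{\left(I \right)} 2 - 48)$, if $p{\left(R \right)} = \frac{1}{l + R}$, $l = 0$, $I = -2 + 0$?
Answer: $49$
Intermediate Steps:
$I = -2$
$p{\left(R \right)} = \frac{1}{R}$ ($p{\left(R \right)} = \frac{1}{0 + R} = \frac{1}{R}$)
$- (p{\left(I \right)} 2 - 48) = - (\frac{1}{-2} \cdot 2 - 48) = - (\left(- \frac{1}{2}\right) 2 - 48) = - (-1 - 48) = \left(-1\right) \left(-49\right) = 49$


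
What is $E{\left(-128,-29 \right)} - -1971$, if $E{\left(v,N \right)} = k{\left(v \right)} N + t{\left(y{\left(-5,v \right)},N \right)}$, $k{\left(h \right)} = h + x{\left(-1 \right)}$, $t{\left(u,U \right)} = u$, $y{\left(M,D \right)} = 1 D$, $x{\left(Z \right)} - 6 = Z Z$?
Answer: $5352$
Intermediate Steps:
$x{\left(Z \right)} = 6 + Z^{2}$ ($x{\left(Z \right)} = 6 + Z Z = 6 + Z^{2}$)
$y{\left(M,D \right)} = D$
$k{\left(h \right)} = 7 + h$ ($k{\left(h \right)} = h + \left(6 + \left(-1\right)^{2}\right) = h + \left(6 + 1\right) = h + 7 = 7 + h$)
$E{\left(v,N \right)} = v + N \left(7 + v\right)$ ($E{\left(v,N \right)} = \left(7 + v\right) N + v = N \left(7 + v\right) + v = v + N \left(7 + v\right)$)
$E{\left(-128,-29 \right)} - -1971 = \left(-128 - 29 \left(7 - 128\right)\right) - -1971 = \left(-128 - -3509\right) + 1971 = \left(-128 + 3509\right) + 1971 = 3381 + 1971 = 5352$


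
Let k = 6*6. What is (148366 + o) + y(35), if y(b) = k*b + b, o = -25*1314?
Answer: 116811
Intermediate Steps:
k = 36
o = -32850
y(b) = 37*b (y(b) = 36*b + b = 37*b)
(148366 + o) + y(35) = (148366 - 32850) + 37*35 = 115516 + 1295 = 116811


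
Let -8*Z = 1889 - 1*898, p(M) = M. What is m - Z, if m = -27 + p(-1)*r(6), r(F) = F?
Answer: 727/8 ≈ 90.875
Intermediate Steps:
Z = -991/8 (Z = -(1889 - 1*898)/8 = -(1889 - 898)/8 = -⅛*991 = -991/8 ≈ -123.88)
m = -33 (m = -27 - 1*6 = -27 - 6 = -33)
m - Z = -33 - 1*(-991/8) = -33 + 991/8 = 727/8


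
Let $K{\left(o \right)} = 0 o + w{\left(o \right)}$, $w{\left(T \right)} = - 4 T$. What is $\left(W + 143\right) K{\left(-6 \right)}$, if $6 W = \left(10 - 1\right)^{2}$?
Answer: $3756$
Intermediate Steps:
$K{\left(o \right)} = - 4 o$ ($K{\left(o \right)} = 0 o - 4 o = 0 - 4 o = - 4 o$)
$W = \frac{27}{2}$ ($W = \frac{\left(10 - 1\right)^{2}}{6} = \frac{9^{2}}{6} = \frac{1}{6} \cdot 81 = \frac{27}{2} \approx 13.5$)
$\left(W + 143\right) K{\left(-6 \right)} = \left(\frac{27}{2} + 143\right) \left(\left(-4\right) \left(-6\right)\right) = \frac{313}{2} \cdot 24 = 3756$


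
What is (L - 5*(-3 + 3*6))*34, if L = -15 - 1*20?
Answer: -3740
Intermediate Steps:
L = -35 (L = -15 - 20 = -35)
(L - 5*(-3 + 3*6))*34 = (-35 - 5*(-3 + 3*6))*34 = (-35 - 5*(-3 + 18))*34 = (-35 - 5*15)*34 = (-35 - 75)*34 = -110*34 = -3740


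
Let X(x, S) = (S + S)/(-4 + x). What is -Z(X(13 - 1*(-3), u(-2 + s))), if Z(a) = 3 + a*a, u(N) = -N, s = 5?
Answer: -13/4 ≈ -3.2500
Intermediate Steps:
X(x, S) = 2*S/(-4 + x) (X(x, S) = (2*S)/(-4 + x) = 2*S/(-4 + x))
Z(a) = 3 + a²
-Z(X(13 - 1*(-3), u(-2 + s))) = -(3 + (2*(-(-2 + 5))/(-4 + (13 - 1*(-3))))²) = -(3 + (2*(-1*3)/(-4 + (13 + 3)))²) = -(3 + (2*(-3)/(-4 + 16))²) = -(3 + (2*(-3)/12)²) = -(3 + (2*(-3)*(1/12))²) = -(3 + (-½)²) = -(3 + ¼) = -1*13/4 = -13/4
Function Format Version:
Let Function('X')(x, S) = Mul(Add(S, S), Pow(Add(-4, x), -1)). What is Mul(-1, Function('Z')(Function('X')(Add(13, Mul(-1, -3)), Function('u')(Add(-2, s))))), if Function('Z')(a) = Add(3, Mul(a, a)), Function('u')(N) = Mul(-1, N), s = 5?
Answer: Rational(-13, 4) ≈ -3.2500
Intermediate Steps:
Function('X')(x, S) = Mul(2, S, Pow(Add(-4, x), -1)) (Function('X')(x, S) = Mul(Mul(2, S), Pow(Add(-4, x), -1)) = Mul(2, S, Pow(Add(-4, x), -1)))
Function('Z')(a) = Add(3, Pow(a, 2))
Mul(-1, Function('Z')(Function('X')(Add(13, Mul(-1, -3)), Function('u')(Add(-2, s))))) = Mul(-1, Add(3, Pow(Mul(2, Mul(-1, Add(-2, 5)), Pow(Add(-4, Add(13, Mul(-1, -3))), -1)), 2))) = Mul(-1, Add(3, Pow(Mul(2, Mul(-1, 3), Pow(Add(-4, Add(13, 3)), -1)), 2))) = Mul(-1, Add(3, Pow(Mul(2, -3, Pow(Add(-4, 16), -1)), 2))) = Mul(-1, Add(3, Pow(Mul(2, -3, Pow(12, -1)), 2))) = Mul(-1, Add(3, Pow(Mul(2, -3, Rational(1, 12)), 2))) = Mul(-1, Add(3, Pow(Rational(-1, 2), 2))) = Mul(-1, Add(3, Rational(1, 4))) = Mul(-1, Rational(13, 4)) = Rational(-13, 4)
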